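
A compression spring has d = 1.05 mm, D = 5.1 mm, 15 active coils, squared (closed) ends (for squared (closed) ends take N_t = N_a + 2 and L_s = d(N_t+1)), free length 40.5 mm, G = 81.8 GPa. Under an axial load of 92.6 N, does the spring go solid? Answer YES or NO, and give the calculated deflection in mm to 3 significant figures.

k = Gd⁴/(8D³N_a) = (81.8×10³)(1.05⁴)/(8·5.1³·15) = 6.2462 N/mm
N_t = 17; L_s = 1.05·18 = 18.9 mm; δ_solid = L₀ − L_s = 40.5 − 18.9 = 21.6 mm
δ = F/k = 92.6/6.2462 = 14.825 mm
δ < δ_solid → spring does not go solid

NO, δ = 14.8 mm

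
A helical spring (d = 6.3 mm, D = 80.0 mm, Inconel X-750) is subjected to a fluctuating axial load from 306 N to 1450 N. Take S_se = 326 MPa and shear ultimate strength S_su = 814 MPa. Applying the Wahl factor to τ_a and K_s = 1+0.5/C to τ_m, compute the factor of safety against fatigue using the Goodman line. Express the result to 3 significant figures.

0.399

C = D/d = 80.0/6.3 = 12.6984; K_W = (4C−1)/(4C−4)+0.615/C = 1.1125; K_s = 1+0.5/C = 1.0394
F_a = (F_max−F_min)/2 = 572 N; F_m = (F_max+F_min)/2 = 878 N
τ_a = K_W·8F_aD/(πd³) = 1.1125 × 466.02 = 518.47 MPa
τ_m = K_s·8F_mD/(πd³) = 1.0394 × 715.32 = 743.49 MPa
Goodman: 1/n_f = τ_a/S_se + τ_m/S_su = 518.47/326 + 743.49/814 = 1.59039 + 0.91338 = 2.5038
n_f = 1/2.5038 = 0.3994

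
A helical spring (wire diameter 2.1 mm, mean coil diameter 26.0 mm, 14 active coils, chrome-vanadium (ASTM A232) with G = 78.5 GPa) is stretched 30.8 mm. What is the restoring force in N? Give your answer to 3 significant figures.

23.9 N

k = Gd⁴/(8D³N_a) = (78.5×10³)(2.1⁴)/(8·26.0³·14) = 0.77555 N/mm
F = k·δ = 0.77555 × 30.8 = 23.887 N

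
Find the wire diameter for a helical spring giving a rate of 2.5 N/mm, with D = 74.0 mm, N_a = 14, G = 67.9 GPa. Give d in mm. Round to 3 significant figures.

6.39 mm

d = (8D³N_a·k / G)^(1/4) = (8·74.0³·14·2.5 / (67.9×10³))^0.25
  = (1671)^0.25 = 6.3936 mm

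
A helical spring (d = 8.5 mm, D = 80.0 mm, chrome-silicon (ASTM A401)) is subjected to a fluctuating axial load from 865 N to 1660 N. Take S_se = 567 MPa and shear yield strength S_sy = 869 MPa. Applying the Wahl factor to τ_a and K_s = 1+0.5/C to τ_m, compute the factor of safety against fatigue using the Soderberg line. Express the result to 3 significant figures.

C = D/d = 80.0/8.5 = 9.4118; K_W = (4C−1)/(4C−4)+0.615/C = 1.1545; K_s = 1+0.5/C = 1.0531
F_a = (F_max−F_min)/2 = 397.5 N; F_m = (F_max+F_min)/2 = 1262.5 N
τ_a = K_W·8F_aD/(πd³) = 1.1545 × 131.86 = 152.23 MPa
τ_m = K_s·8F_mD/(πd³) = 1.0531 × 418.8 = 441.05 MPa
Soderberg: 1/n_f = τ_a/S_se + τ_m/S_sy = 152.23/567 + 441.05/869 = 0.26849 + 0.50753 = 0.77602
n_f = 1/0.77602 = 1.289

1.29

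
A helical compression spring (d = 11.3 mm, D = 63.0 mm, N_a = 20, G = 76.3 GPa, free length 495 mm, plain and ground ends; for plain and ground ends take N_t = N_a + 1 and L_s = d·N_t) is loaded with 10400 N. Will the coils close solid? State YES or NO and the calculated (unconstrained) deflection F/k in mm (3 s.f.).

YES, δ = 334 mm

k = Gd⁴/(8D³N_a) = (76.3×10³)(11.3⁴)/(8·63.0³·20) = 31.095 N/mm
N_t = 21; L_s = 11.3·21 = 237.3 mm; δ_solid = L₀ − L_s = 495 − 237.3 = 257.7 mm
δ = F/k = 10400/31.095 = 334.45 mm
δ ≥ δ_solid → spring goes solid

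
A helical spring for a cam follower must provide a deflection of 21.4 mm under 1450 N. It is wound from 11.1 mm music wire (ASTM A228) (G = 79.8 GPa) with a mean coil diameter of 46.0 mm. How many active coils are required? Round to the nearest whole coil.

Required rate k = F/δ = 1450/21.4 = 67.757 N/mm
N_a = Gd⁴/(8D³k) = (79.8×10³ × 11.1⁴)/(8 × 46.0³ × 67.757)
    = 1.21142e+09 / 5.27616e+07 = 22.96 → 23 coils

23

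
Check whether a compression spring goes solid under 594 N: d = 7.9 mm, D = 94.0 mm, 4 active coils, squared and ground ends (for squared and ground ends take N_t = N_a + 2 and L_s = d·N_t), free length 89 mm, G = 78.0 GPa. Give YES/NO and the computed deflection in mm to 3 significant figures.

YES, δ = 52.0 mm

k = Gd⁴/(8D³N_a) = (78.0×10³)(7.9⁴)/(8·94.0³·4) = 11.431 N/mm
N_t = 6; L_s = 7.9·6 = 47.4 mm; δ_solid = L₀ − L_s = 89 − 47.4 = 41.6 mm
δ = F/k = 594/11.431 = 51.966 mm
δ ≥ δ_solid → spring goes solid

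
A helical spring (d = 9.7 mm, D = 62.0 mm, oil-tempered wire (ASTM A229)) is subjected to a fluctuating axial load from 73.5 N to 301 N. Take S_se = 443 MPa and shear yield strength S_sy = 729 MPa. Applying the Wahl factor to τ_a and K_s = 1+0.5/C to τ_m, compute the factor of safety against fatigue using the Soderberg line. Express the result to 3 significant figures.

C = D/d = 62.0/9.7 = 6.3918; K_W = (4C−1)/(4C−4)+0.615/C = 1.2353; K_s = 1+0.5/C = 1.0782
F_a = (F_max−F_min)/2 = 113.75 N; F_m = (F_max+F_min)/2 = 187.25 N
τ_a = K_W·8F_aD/(πd³) = 1.2353 × 19.677 = 24.308 MPa
τ_m = K_s·8F_mD/(πd³) = 1.0782 × 32.392 = 34.926 MPa
Soderberg: 1/n_f = τ_a/S_se + τ_m/S_sy = 24.308/443 + 34.926/729 = 0.05487 + 0.04791 = 0.10278
n_f = 1/0.10278 = 9.729

9.73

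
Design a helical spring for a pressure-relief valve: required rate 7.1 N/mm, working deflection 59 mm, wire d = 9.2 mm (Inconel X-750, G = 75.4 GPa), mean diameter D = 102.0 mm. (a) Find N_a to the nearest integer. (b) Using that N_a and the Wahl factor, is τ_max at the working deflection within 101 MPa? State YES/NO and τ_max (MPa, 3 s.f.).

N_a = Gd⁴/(8D³k) = (75.4×10³)(9.2⁴)/(8·102.0³·7.1) = 8.961 → N_a = 9
Actual rate k = Gd⁴/(8D³·9) = 7.0695 N/mm
Working load F = kδ = 7.0695·59 = 417.1 N
C = 102.0/9.2 = 11.0870; K_W = (4C−1)/(4C−4)+0.615/C = 1.1298
τ_max = K_W·8FD/(πd³) = 1.1298·139.13 = 157.19 MPa
τ_max > 101 MPa → exceeds allowable

(a) 9 coils; (b) NO, τ_max = 157 MPa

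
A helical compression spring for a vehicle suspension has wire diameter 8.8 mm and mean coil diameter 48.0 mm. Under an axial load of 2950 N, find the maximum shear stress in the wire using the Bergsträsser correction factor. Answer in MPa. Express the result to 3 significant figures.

Spring index C = D/d = 48.0/8.8 = 5.4545
K_B = (4C+2)/(4C−3) = 23.818/18.818 = 1.2657
τ₀ = 8FD/(πd³) = 8·2950·48.0/(π·8.8³) = 1.1328e+06/2140.9 = 529.12 MPa
τ_max = K·τ₀ = 1.2657 × 529.12 = 669.71 MPa

670 MPa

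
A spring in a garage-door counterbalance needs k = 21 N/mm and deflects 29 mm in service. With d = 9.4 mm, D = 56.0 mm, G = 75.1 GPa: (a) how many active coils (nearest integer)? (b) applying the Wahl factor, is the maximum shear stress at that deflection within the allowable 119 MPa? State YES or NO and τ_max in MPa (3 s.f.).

N_a = Gd⁴/(8D³k) = (75.1×10³)(9.4⁴)/(8·56.0³·21) = 19.87 → N_a = 20
Actual rate k = Gd⁴/(8D³·20) = 20.867 N/mm
Working load F = kδ = 20.867·29 = 605.15 N
C = 56.0/9.4 = 5.9574; K_W = (4C−1)/(4C−4)+0.615/C = 1.2545
τ_max = K_W·8FD/(πd³) = 1.2545·103.9 = 130.34 MPa
τ_max > 119 MPa → exceeds allowable

(a) 20 coils; (b) NO, τ_max = 130 MPa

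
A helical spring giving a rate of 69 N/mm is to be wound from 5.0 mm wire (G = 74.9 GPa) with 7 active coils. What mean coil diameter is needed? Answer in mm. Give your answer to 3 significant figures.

D = (Gd⁴/(8N_a·k))^(1/3) = (74.9×10³·5.0⁴/(8·7·69))^(1/3)
  = (12115)^(1/3) = 22.9672 mm

23.0 mm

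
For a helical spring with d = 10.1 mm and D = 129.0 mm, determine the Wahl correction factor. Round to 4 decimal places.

1.1119

C = D/d = 129.0/10.1 = 12.7723
K_W = (4C−1)/(4C−4) + 0.615/C = 50.089/47.089 + 0.0482 = 1.1119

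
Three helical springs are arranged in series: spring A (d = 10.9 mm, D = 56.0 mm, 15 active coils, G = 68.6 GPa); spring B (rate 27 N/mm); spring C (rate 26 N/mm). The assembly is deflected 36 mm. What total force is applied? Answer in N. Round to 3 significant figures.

370 N

k_A = Gd⁴/(8D³N_a) = (68.6×10³)(10.9⁴)/(8·56.0³·15) = 45.95 N/mm
Series: 1/k_eq = 1/45.95 + 1/27 + 1/26 = 0.097261; k_eq = 10.282 N/mm
F = k_eq·δ = 10.282·36 = 370.14 N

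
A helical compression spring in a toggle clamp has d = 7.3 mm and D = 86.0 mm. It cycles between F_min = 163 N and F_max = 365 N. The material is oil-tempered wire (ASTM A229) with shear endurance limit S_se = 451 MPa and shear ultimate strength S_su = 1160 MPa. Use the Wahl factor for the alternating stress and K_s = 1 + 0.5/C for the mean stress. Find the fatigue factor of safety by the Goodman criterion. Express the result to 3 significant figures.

3.64

C = D/d = 86.0/7.3 = 11.7808; K_W = (4C−1)/(4C−4)+0.615/C = 1.1218; K_s = 1+0.5/C = 1.0424
F_a = (F_max−F_min)/2 = 101 N; F_m = (F_max+F_min)/2 = 264 N
τ_a = K_W·8F_aD/(πd³) = 1.1218 × 56.858 = 63.782 MPa
τ_m = K_s·8F_mD/(πd³) = 1.0424 × 148.62 = 154.93 MPa
Goodman: 1/n_f = τ_a/S_se + τ_m/S_su = 63.782/451 + 154.93/1160 = 0.14142 + 0.13356 = 0.27498
n_f = 1/0.27498 = 3.637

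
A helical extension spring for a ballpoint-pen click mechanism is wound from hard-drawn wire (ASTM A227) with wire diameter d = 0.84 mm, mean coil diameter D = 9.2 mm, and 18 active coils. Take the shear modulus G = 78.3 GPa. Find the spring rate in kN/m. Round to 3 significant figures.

k = Gd⁴/(8D³N_a) = (78.3×10³ × 0.84⁴) / (8 × 9.2³ × 18)
  = 38983.3 / 112131 = 0.34766 N/mm

0.348 kN/m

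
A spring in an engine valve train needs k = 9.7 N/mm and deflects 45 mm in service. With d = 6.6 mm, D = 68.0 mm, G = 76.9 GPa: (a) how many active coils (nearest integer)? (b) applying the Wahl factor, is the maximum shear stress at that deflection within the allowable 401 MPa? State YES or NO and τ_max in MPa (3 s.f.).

N_a = Gd⁴/(8D³k) = (76.9×10³)(6.6⁴)/(8·68.0³·9.7) = 5.98 → N_a = 6
Actual rate k = Gd⁴/(8D³·6) = 9.6679 N/mm
Working load F = kδ = 9.6679·45 = 435.06 N
C = 68.0/6.6 = 10.3030; K_W = (4C−1)/(4C−4)+0.615/C = 1.1403
τ_max = K_W·8FD/(πd³) = 1.1403·262.04 = 298.8 MPa
τ_max ≤ 401 MPa → acceptable

(a) 6 coils; (b) YES, τ_max = 299 MPa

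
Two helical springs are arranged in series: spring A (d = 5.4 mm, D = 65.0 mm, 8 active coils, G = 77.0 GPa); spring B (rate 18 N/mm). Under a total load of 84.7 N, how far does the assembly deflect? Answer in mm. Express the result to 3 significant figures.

27.4 mm

k_A = Gd⁴/(8D³N_a) = (77.0×10³)(5.4⁴)/(8·65.0³·8) = 3.7252 N/mm
Series: 1/k_eq = 1/3.7252 + 1/18 = 0.324; k_eq = 3.0864 N/mm
δ = F/k_eq = 84.7/3.0864 = 27.443 mm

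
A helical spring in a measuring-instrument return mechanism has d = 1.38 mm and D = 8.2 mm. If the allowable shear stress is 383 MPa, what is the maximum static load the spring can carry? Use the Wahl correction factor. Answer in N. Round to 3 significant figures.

C = D/d = 8.2/1.38 = 5.9420
K_W = (4C−1)/(4C−4) + 0.615/C = 22.768/19.768 + 0.1035 = 1.2553
τ_max = K·8FD/(πd³) → F_max = τ_allow·πd³/(8DK)
F_max = 383·π·1.38³/(8·8.2·1.2553) = 3162.2/82.345 = 38.402 N

38.4 N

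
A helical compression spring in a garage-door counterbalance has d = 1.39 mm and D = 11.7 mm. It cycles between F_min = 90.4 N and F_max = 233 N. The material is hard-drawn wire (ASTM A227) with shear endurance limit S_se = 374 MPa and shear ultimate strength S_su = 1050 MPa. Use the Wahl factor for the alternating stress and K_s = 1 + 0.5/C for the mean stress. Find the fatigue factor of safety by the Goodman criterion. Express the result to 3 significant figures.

0.233

C = D/d = 11.7/1.39 = 8.4173; K_W = (4C−1)/(4C−4)+0.615/C = 1.1742; K_s = 1+0.5/C = 1.0594
F_a = (F_max−F_min)/2 = 71.3 N; F_m = (F_max+F_min)/2 = 161.7 N
τ_a = K_W·8F_aD/(πd³) = 1.1742 × 790.99 = 928.76 MPa
τ_m = K_s·8F_mD/(πd³) = 1.0594 × 1793.9 = 1900.4 MPa
Goodman: 1/n_f = τ_a/S_se + τ_m/S_su = 928.76/374 + 1900.4/1050 = 2.48333 + 1.80993 = 4.2933
n_f = 1/4.2933 = 0.2329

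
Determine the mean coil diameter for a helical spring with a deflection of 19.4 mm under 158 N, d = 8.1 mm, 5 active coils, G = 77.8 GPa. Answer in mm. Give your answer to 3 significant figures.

Required rate k = F/δ = 158/19.4 = 8.1443 N/mm
D = (Gd⁴/(8N_a·k))^(1/3) = (77.8×10³·8.1⁴/(8·5·8.1443))^(1/3)
  = (1.02803e+06)^(1/3) = 100.9256 mm

101 mm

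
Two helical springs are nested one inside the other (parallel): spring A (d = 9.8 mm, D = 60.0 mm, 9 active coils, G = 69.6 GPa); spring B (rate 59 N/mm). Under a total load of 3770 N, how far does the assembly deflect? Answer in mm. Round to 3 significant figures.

37.6 mm

k_A = Gd⁴/(8D³N_a) = (69.6×10³)(9.8⁴)/(8·60.0³·9) = 41.279 N/mm
Parallel: k_eq = 41.279 + 59 = 100.28 N/mm
δ = F/k_eq = 3770/100.28 = 37.595 mm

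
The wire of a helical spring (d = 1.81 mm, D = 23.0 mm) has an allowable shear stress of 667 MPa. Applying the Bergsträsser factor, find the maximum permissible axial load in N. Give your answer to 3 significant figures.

61.1 N

C = D/d = 23.0/1.81 = 12.7072
K_B = (4C+2)/(4C−3) = 52.829/47.829 = 1.1045
τ_max = K·8FD/(πd³) → F_max = τ_allow·πd³/(8DK)
F_max = 667·π·1.81³/(8·23.0·1.1045) = 12425/203.24 = 61.138 N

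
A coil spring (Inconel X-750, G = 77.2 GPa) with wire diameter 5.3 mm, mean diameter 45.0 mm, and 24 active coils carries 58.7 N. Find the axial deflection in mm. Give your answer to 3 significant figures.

k = Gd⁴/(8D³N_a) = (77.2×10³)(5.3⁴)/(8·45.0³·24) = 3.4816 N/mm
δ = F/k = 58.7 / 3.4816 = 16.86 mm

16.9 mm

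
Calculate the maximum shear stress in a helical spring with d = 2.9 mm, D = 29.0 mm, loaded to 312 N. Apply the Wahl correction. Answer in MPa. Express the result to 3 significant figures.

Spring index C = D/d = 29.0/2.9 = 10.0000
K_W = (4C−1)/(4C−4) + 0.615/C = 39.000/36.000 + 0.0615 = 1.1448
τ₀ = 8FD/(πd³) = 8·312·29.0/(π·2.9³) = 72384/76.62 = 944.71 MPa
τ_max = K·τ₀ = 1.1448 × 944.71 = 1081.5 MPa

1080 MPa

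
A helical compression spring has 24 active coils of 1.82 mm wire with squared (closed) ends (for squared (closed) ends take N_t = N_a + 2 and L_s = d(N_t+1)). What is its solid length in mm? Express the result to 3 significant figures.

squared (closed) ends: N_t = N_a + 2 = 24 + 2 = 26
L_s = d·(N_t+1) = 1.82 × 27 = 49.14 mm

49.1 mm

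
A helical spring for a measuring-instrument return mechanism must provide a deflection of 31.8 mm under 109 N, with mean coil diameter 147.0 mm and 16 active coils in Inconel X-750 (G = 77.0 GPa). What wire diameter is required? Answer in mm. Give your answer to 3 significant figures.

11.6 mm

Required rate k = F/δ = 109/31.8 = 3.4277 N/mm
d = (8D³N_a·k / G)^(1/4) = (8·147.0³·16·3.4277 / (77.0×10³))^0.25
  = (18100)^0.25 = 11.5989 mm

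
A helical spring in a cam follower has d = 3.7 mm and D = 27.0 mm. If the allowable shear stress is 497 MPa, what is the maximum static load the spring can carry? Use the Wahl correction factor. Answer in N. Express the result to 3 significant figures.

C = D/d = 27.0/3.7 = 7.2973
K_W = (4C−1)/(4C−4) + 0.615/C = 28.189/25.189 + 0.0843 = 1.2034
τ_max = K·8FD/(πd³) → F_max = τ_allow·πd³/(8DK)
F_max = 497·π·3.7³/(8·27.0·1.2034) = 79088/259.93 = 304.27 N

304 N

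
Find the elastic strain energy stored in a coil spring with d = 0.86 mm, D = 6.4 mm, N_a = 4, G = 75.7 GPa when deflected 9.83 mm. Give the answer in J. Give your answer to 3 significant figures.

k = Gd⁴/(8D³N_a) = (75.7×10³)(0.86⁴)/(8·6.4³·4) = 4.9363 N/mm
U = ½kδ² = 0.5 × 4.9363 × 9.83² = 238.49 N·mm = 0.23849 J

0.238 J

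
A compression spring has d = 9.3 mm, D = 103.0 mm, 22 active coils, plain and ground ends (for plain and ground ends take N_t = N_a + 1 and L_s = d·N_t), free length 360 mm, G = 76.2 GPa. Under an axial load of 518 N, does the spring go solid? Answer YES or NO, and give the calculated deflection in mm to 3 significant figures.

k = Gd⁴/(8D³N_a) = (76.2×10³)(9.3⁴)/(8·103.0³·22) = 2.9639 N/mm
N_t = 23; L_s = 9.3·23 = 213.9 mm; δ_solid = L₀ − L_s = 360 − 213.9 = 146.1 mm
δ = F/k = 518/2.9639 = 174.77 mm
δ ≥ δ_solid → spring goes solid

YES, δ = 175 mm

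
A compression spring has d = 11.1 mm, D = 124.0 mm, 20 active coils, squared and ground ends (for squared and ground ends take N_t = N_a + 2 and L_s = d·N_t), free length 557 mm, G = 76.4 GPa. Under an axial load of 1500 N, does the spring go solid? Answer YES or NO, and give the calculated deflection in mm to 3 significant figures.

YES, δ = 395 mm

k = Gd⁴/(8D³N_a) = (76.4×10³)(11.1⁴)/(8·124.0³·20) = 3.8019 N/mm
N_t = 22; L_s = 11.1·22 = 244.2 mm; δ_solid = L₀ − L_s = 557 − 244.2 = 312.8 mm
δ = F/k = 1500/3.8019 = 394.54 mm
δ ≥ δ_solid → spring goes solid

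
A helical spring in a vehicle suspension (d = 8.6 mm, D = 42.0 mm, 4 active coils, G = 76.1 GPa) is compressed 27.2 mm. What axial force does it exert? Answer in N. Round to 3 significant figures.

k = Gd⁴/(8D³N_a) = (76.1×10³)(8.6⁴)/(8·42.0³·4) = 175.58 N/mm
F = k·δ = 175.58 × 27.2 = 4775.8 N

4780 N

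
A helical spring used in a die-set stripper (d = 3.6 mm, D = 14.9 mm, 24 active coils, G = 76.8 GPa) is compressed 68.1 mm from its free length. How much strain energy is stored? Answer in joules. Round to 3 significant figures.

47.1 J

k = Gd⁴/(8D³N_a) = (76.8×10³)(3.6⁴)/(8·14.9³·24) = 20.31 N/mm
U = ½kδ² = 0.5 × 20.31 × 68.1² = 47095 N·mm = 47.095 J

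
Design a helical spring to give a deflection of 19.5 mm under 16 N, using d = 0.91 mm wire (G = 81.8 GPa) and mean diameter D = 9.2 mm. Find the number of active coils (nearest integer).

Required rate k = F/δ = 16/19.5 = 0.82051 N/mm
N_a = Gd⁴/(8D³k) = (81.8×10³ × 0.91⁴)/(8 × 9.2³ × 0.82051)
    = 56094.3 / 5111.39 = 10.97 → 11 coils

11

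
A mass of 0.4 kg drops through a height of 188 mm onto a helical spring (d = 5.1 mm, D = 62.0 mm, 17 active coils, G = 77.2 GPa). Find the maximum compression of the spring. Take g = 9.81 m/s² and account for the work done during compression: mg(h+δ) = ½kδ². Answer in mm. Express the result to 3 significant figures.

32.8 mm

k = Gd⁴/(8D³N_a) = (77.2×10³)(5.1⁴)/(8·62.0³·17) = 1.6113 N/mm
W = mg = 0.4 × 9.81 = 3.924 N
½kδ² − Wδ − Wh = 0 → δ = (W + √(W² + 2kWh))/k
δ = (3.924 + √(15.398 + 2377.39))/1.6113 = (3.924 + 48.916)/1.6113 = 32.793 mm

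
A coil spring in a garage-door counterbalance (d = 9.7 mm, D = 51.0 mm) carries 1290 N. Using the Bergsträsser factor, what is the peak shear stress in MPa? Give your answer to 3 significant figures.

Spring index C = D/d = 51.0/9.7 = 5.2577
K_B = (4C+2)/(4C−3) = 23.031/18.031 = 1.2773
τ₀ = 8FD/(πd³) = 8·1290·51.0/(π·9.7³) = 526320/2867.2 = 183.56 MPa
τ_max = K·τ₀ = 1.2773 × 183.56 = 234.47 MPa

234 MPa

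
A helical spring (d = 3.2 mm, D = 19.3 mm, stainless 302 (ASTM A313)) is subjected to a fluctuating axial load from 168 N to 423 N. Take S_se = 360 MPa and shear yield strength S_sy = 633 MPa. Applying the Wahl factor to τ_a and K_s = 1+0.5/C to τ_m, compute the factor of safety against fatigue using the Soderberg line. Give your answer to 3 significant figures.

C = D/d = 19.3/3.2 = 6.0312; K_W = (4C−1)/(4C−4)+0.615/C = 1.2510; K_s = 1+0.5/C = 1.0829
F_a = (F_max−F_min)/2 = 127.5 N; F_m = (F_max+F_min)/2 = 295.5 N
τ_a = K_W·8F_aD/(πd³) = 1.2510 × 191.23 = 239.24 MPa
τ_m = K_s·8F_mD/(πd³) = 1.0829 × 443.21 = 479.95 MPa
Soderberg: 1/n_f = τ_a/S_se + τ_m/S_sy = 239.24/360 + 479.95/633 = 0.66455 + 0.75821 = 1.4228
n_f = 1/1.4228 = 0.7029

0.703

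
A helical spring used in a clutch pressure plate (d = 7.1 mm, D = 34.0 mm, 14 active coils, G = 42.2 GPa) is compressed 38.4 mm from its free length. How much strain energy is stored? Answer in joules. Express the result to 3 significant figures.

18.0 J

k = Gd⁴/(8D³N_a) = (42.2×10³)(7.1⁴)/(8·34.0³·14) = 24.361 N/mm
U = ½kδ² = 0.5 × 24.361 × 38.4² = 17961 N·mm = 17.961 J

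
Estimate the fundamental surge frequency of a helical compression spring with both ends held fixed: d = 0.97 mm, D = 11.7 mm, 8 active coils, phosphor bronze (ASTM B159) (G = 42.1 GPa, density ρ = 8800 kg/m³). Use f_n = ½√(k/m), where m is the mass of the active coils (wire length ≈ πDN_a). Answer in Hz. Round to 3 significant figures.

218 Hz

k = Gd⁴/(8D³N_a) = (42.1×10³)(0.97⁴)/(8·11.7³·8) = 0.36361 N/mm = 363.61 N/m
Wire length L = πDN_a = π·11.7·8 = 294.05 mm
m = ρ·(πd²/4)·L = 8800 × 0.73898×10⁻⁶ m² × 0.29405 m = 0.0019122 kg
f_n = ½√(k/m) = 0.5·√(363.61/0.0019122) = 0.5·√(1.9015e+05) = 218.03 Hz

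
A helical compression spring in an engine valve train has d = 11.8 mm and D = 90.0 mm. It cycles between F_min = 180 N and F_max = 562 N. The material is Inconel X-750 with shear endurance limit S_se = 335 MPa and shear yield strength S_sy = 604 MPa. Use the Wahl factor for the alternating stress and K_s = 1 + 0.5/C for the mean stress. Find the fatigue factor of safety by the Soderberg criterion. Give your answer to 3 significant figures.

C = D/d = 90.0/11.8 = 7.6271; K_W = (4C−1)/(4C−4)+0.615/C = 1.1938; K_s = 1+0.5/C = 1.0656
F_a = (F_max−F_min)/2 = 191 N; F_m = (F_max+F_min)/2 = 371 N
τ_a = K_W·8F_aD/(πd³) = 1.1938 × 26.642 = 31.806 MPa
τ_m = K_s·8F_mD/(πd³) = 1.0656 × 51.75 = 55.143 MPa
Soderberg: 1/n_f = τ_a/S_se + τ_m/S_sy = 31.806/335 + 55.143/604 = 0.09494 + 0.09130 = 0.18624
n_f = 1/0.18624 = 5.369

5.37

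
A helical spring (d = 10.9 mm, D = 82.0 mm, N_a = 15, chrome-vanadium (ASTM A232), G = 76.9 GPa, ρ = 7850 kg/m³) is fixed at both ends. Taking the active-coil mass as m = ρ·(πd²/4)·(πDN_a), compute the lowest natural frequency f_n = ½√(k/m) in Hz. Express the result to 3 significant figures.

k = Gd⁴/(8D³N_a) = (76.9×10³)(10.9⁴)/(8·82.0³·15) = 16.406 N/mm = 16406 N/m
Wire length L = πDN_a = π·82.0·15 = 3864.2 mm
m = ρ·(πd²/4)·L = 7850 × 93.313×10⁻⁶ m² × 3.8642 m = 2.8305 kg
f_n = ½√(k/m) = 0.5·√(16406/2.8305) = 0.5·√(5796.2) = 38.066 Hz

38.1 Hz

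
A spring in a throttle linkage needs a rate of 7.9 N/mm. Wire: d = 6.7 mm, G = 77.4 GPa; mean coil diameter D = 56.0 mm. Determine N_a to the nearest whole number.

14

N_a = Gd⁴/(8D³k) = (77.4×10³ × 6.7⁴)/(8 × 56.0³ × 7.9)
    = 1.5597e+08 / 1.10989e+07 = 14.05 → 14 coils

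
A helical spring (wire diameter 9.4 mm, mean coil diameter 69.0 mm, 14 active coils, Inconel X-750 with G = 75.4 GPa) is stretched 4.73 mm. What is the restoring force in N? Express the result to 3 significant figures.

k = Gd⁴/(8D³N_a) = (75.4×10³)(9.4⁴)/(8·69.0³·14) = 16 N/mm
F = k·δ = 16 × 4.73 = 75.68 N

75.7 N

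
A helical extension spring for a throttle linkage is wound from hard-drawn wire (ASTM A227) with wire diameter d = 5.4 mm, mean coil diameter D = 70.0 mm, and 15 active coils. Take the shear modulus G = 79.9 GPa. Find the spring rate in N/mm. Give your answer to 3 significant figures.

k = Gd⁴/(8D³N_a) = (79.9×10³ × 5.4⁴) / (8 × 70.0³ × 15)
  = 6.79394e+07 / 4.116e+07 = 1.6506 N/mm

1.65 N/mm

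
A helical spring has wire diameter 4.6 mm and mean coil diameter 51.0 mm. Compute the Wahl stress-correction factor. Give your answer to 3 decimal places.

C = D/d = 51.0/4.6 = 11.0870
K_W = (4C−1)/(4C−4) + 0.615/C = 43.348/40.348 + 0.0555 = 1.1298

1.130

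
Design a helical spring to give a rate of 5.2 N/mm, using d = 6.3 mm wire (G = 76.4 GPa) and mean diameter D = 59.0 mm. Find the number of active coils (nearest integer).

14

N_a = Gd⁴/(8D³k) = (76.4×10³ × 6.3⁴)/(8 × 59.0³ × 5.2)
    = 1.20353e+08 / 8.54377e+06 = 14.09 → 14 coils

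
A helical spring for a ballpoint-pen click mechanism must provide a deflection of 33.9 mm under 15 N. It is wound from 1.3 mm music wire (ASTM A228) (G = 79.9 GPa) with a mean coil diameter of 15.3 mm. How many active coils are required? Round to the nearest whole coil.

Required rate k = F/δ = 15/33.9 = 0.44248 N/mm
N_a = Gd⁴/(8D³k) = (79.9×10³ × 1.3⁴)/(8 × 15.3³ × 0.44248)
    = 228202 / 12678.1 = 18 → 18 coils

18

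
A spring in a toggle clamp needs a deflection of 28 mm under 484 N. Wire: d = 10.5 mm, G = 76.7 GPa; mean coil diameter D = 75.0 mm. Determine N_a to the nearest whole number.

Required rate k = F/δ = 484/28 = 17.286 N/mm
N_a = Gd⁴/(8D³k) = (76.7×10³ × 10.5⁴)/(8 × 75.0³ × 17.286)
    = 9.32293e+08 / 5.83393e+07 = 15.98 → 16 coils

16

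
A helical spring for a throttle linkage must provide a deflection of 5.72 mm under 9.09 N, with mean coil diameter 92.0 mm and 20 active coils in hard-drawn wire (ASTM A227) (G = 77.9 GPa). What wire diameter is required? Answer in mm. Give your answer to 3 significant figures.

7.10 mm

Required rate k = F/δ = 9.09/5.72 = 1.5892 N/mm
d = (8D³N_a·k / G)^(1/4) = (8·92.0³·20·1.5892 / (77.9×10³))^0.25
  = (2541.6)^0.25 = 7.1003 mm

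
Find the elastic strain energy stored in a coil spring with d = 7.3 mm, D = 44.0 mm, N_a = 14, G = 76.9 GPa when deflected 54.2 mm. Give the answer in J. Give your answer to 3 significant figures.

33.6 J

k = Gd⁴/(8D³N_a) = (76.9×10³)(7.3⁴)/(8·44.0³·14) = 22.89 N/mm
U = ½kδ² = 0.5 × 22.89 × 54.2² = 33621 N·mm = 33.621 J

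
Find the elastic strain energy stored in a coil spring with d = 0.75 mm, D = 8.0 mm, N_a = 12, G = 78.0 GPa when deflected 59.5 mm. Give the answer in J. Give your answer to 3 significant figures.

k = Gd⁴/(8D³N_a) = (78.0×10³)(0.75⁴)/(8·8.0³·12) = 0.50211 N/mm
U = ½kδ² = 0.5 × 0.50211 × 59.5² = 888.8 N·mm = 0.8888 J

0.889 J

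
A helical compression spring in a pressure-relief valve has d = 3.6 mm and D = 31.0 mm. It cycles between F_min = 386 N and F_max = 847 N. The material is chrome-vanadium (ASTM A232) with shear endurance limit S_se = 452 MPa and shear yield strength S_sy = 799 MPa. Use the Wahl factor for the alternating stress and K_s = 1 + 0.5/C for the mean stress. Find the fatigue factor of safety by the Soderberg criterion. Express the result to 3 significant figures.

0.418

C = D/d = 31.0/3.6 = 8.6111; K_W = (4C−1)/(4C−4)+0.615/C = 1.1700; K_s = 1+0.5/C = 1.0581
F_a = (F_max−F_min)/2 = 230.5 N; F_m = (F_max+F_min)/2 = 616.5 N
τ_a = K_W·8F_aD/(πd³) = 1.1700 × 390 = 456.28 MPa
τ_m = K_s·8F_mD/(πd³) = 1.0581 × 1043.1 = 1103.7 MPa
Soderberg: 1/n_f = τ_a/S_se + τ_m/S_sy = 456.28/452 + 1103.7/799 = 1.00948 + 1.38132 = 2.3908
n_f = 1/2.3908 = 0.4183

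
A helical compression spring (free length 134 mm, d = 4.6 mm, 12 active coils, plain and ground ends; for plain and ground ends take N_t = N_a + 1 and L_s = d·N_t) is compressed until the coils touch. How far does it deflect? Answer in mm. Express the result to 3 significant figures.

N_t = 13; L_s = 4.6·13 = 59.8 mm
δ_solid = L₀ − L_s = 134 − 59.8 = 74.2 mm

74.2 mm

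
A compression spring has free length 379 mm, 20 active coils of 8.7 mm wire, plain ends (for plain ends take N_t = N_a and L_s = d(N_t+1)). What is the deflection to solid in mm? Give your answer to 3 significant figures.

N_t = 20; L_s = 8.7·21 = 182.7 mm
δ_solid = L₀ − L_s = 379 − 182.7 = 196.3 mm

196 mm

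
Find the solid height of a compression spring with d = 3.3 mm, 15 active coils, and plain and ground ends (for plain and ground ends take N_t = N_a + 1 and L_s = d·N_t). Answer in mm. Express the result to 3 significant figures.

52.8 mm

plain and ground ends: N_t = N_a + 1 = 15 + 1 = 16
L_s = d·N_t = 3.3 × 16 = 52.8 mm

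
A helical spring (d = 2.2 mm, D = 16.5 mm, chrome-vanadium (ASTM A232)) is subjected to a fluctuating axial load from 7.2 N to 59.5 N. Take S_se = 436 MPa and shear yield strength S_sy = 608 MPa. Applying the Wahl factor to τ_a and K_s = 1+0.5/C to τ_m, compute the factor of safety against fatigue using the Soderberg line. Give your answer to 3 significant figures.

1.94

C = D/d = 16.5/2.2 = 7.5000; K_W = (4C−1)/(4C−4)+0.615/C = 1.1974; K_s = 1+0.5/C = 1.0667
F_a = (F_max−F_min)/2 = 26.15 N; F_m = (F_max+F_min)/2 = 33.35 N
τ_a = K_W·8F_aD/(πd³) = 1.1974 × 103.19 = 123.56 MPa
τ_m = K_s·8F_mD/(πd³) = 1.0667 × 131.6 = 140.37 MPa
Soderberg: 1/n_f = τ_a/S_se + τ_m/S_sy = 123.56/436 + 140.37/608 = 0.28338 + 0.23088 = 0.51426
n_f = 1/0.51426 = 1.945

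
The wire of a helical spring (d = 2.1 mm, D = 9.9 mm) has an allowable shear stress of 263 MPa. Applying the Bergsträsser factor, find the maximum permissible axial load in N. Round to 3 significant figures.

73.5 N

C = D/d = 9.9/2.1 = 4.7143
K_B = (4C+2)/(4C−3) = 20.857/15.857 = 1.3153
τ_max = K·8FD/(πd³) → F_max = τ_allow·πd³/(8DK)
F_max = 263·π·2.1³/(8·9.9·1.3153) = 7651.8/104.17 = 73.453 N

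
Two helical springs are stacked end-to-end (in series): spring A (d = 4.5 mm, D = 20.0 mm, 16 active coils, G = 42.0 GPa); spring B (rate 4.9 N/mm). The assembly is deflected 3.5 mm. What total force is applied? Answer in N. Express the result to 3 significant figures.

13.3 N

k_A = Gd⁴/(8D³N_a) = (42.0×10³)(4.5⁴)/(8·20.0³·16) = 16.819 N/mm
Series: 1/k_eq = 1/16.819 + 1/4.9 = 0.26354; k_eq = 3.7945 N/mm
F = k_eq·δ = 3.7945·3.5 = 13.281 N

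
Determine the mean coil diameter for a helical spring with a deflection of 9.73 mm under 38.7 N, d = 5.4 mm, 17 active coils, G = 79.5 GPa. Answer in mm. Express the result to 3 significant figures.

Required rate k = F/δ = 38.7/9.73 = 3.9774 N/mm
D = (Gd⁴/(8N_a·k))^(1/3) = (79.5×10³·5.4⁴/(8·17·3.9774))^(1/3)
  = (124970)^(1/3) = 49.9960 mm

50.0 mm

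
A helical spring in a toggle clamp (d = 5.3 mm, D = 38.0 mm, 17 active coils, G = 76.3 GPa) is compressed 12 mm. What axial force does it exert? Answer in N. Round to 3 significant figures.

96.8 N

k = Gd⁴/(8D³N_a) = (76.3×10³)(5.3⁴)/(8·38.0³·17) = 8.0675 N/mm
F = k·δ = 8.0675 × 12 = 96.81 N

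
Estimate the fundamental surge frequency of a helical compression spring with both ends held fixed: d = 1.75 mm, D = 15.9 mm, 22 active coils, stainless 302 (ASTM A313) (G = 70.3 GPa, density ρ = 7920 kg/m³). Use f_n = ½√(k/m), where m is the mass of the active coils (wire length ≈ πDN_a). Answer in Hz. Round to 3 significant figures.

k = Gd⁴/(8D³N_a) = (70.3×10³)(1.75⁴)/(8·15.9³·22) = 0.93197 N/mm = 931.97 N/m
Wire length L = πDN_a = π·15.9·22 = 1098.9 mm
m = ρ·(πd²/4)·L = 7920 × 2.4053×10⁻⁶ m² × 1.0989 m = 0.020934 kg
f_n = ½√(k/m) = 0.5·√(931.97/0.020934) = 0.5·√(44519) = 105.5 Hz

105 Hz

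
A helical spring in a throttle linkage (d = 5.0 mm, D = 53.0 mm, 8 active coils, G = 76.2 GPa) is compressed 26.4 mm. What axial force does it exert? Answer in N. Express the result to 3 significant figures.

132 N

k = Gd⁴/(8D³N_a) = (76.2×10³)(5.0⁴)/(8·53.0³·8) = 4.9984 N/mm
F = k·δ = 4.9984 × 26.4 = 131.96 N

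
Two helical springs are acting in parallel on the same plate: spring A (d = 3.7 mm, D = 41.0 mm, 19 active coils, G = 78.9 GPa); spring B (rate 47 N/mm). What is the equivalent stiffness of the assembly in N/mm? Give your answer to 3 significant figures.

k_A = Gd⁴/(8D³N_a) = (78.9×10³)(3.7⁴)/(8·41.0³·19) = 1.4115 N/mm
Parallel: k_eq = 1.4115 + 47 = 48.412 N/mm

48.4 N/mm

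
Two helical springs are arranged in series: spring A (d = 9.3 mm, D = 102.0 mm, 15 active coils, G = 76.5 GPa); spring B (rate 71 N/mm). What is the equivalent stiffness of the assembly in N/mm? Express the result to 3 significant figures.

k_A = Gd⁴/(8D³N_a) = (76.5×10³)(9.3⁴)/(8·102.0³·15) = 4.4938 N/mm
Series: 1/k_eq = 1/4.4938 + 1/71 = 0.23661; k_eq = 4.2263 N/mm

4.23 N/mm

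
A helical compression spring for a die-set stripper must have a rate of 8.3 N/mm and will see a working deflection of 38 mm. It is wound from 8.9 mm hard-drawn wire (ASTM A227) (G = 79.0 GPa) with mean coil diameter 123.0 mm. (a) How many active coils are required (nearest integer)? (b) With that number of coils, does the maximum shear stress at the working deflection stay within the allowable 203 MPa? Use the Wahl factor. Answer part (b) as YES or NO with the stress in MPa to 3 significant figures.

N_a = Gd⁴/(8D³k) = (79.0×10³)(8.9⁴)/(8·123.0³·8.3) = 4.011 → N_a = 4
Actual rate k = Gd⁴/(8D³·4) = 8.3238 N/mm
Working load F = kδ = 8.3238·38 = 316.3 N
C = 123.0/8.9 = 13.8202; K_W = (4C−1)/(4C−4)+0.615/C = 1.1030
τ_max = K_W·8FD/(πd³) = 1.1030·140.53 = 155.01 MPa
τ_max ≤ 203 MPa → acceptable

(a) 4 coils; (b) YES, τ_max = 155 MPa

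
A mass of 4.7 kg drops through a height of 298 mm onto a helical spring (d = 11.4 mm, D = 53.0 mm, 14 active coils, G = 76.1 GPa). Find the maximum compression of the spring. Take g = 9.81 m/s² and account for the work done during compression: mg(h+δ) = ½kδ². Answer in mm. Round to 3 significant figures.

19.5 mm

k = Gd⁴/(8D³N_a) = (76.1×10³)(11.4⁴)/(8·53.0³·14) = 77.083 N/mm
W = mg = 4.7 × 9.81 = 46.107 N
½kδ² − Wδ − Wh = 0 → δ = (W + √(W² + 2kWh))/k
δ = (46.107 + √(2125.9 + 2.11822e+06))/77.083 = (46.107 + 1456.1)/77.083 = 19.489 mm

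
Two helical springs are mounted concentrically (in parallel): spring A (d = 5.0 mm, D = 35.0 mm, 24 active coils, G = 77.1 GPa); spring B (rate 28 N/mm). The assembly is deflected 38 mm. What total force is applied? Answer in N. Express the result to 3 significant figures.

1290 N

k_A = Gd⁴/(8D³N_a) = (77.1×10³)(5.0⁴)/(8·35.0³·24) = 5.8537 N/mm
Parallel: k_eq = 5.8537 + 28 = 33.854 N/mm
F = k_eq·δ = 33.854·38 = 1286.4 N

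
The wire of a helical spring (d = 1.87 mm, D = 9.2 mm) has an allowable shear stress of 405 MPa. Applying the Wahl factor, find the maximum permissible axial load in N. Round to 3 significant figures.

85.9 N

C = D/d = 9.2/1.87 = 4.9198
K_W = (4C−1)/(4C−4) + 0.615/C = 18.679/15.679 + 0.1250 = 1.3163
τ_max = K·8FD/(πd³) → F_max = τ_allow·πd³/(8DK)
F_max = 405·π·1.87³/(8·9.2·1.3163) = 8320.1/96.883 = 85.878 N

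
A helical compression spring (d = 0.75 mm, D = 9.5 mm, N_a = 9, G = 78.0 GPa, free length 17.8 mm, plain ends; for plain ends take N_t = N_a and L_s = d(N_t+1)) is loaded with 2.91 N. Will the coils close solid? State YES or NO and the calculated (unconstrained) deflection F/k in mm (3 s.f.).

k = Gd⁴/(8D³N_a) = (78.0×10³)(0.75⁴)/(8·9.5³·9) = 0.39979 N/mm
N_t = 9; L_s = 0.75·10 = 7.5 mm; δ_solid = L₀ − L_s = 17.8 − 7.5 = 10.3 mm
δ = F/k = 2.91/0.39979 = 7.2787 mm
δ < δ_solid → spring does not go solid

NO, δ = 7.28 mm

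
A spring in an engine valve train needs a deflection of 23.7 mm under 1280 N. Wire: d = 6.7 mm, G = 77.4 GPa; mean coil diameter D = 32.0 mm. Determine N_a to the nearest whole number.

11

Required rate k = F/δ = 1280/23.7 = 54.008 N/mm
N_a = Gd⁴/(8D³k) = (77.4×10³ × 6.7⁴)/(8 × 32.0³ × 54.008)
    = 1.5597e+08 / 1.4158e+07 = 11.02 → 11 coils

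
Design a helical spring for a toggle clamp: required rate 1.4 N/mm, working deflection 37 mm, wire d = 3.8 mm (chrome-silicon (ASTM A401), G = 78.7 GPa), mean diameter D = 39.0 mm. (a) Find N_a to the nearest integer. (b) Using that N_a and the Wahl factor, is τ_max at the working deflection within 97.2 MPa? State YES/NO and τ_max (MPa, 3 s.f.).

N_a = Gd⁴/(8D³k) = (78.7×10³)(3.8⁴)/(8·39.0³·1.4) = 24.7 → N_a = 25
Actual rate k = Gd⁴/(8D³·25) = 1.3832 N/mm
Working load F = kδ = 1.3832·37 = 51.178 N
C = 39.0/3.8 = 10.2632; K_W = (4C−1)/(4C−4)+0.615/C = 1.1409
τ_max = K_W·8FD/(πd³) = 1.1409·92.628 = 105.68 MPa
τ_max > 97.2 MPa → exceeds allowable

(a) 25 coils; (b) NO, τ_max = 106 MPa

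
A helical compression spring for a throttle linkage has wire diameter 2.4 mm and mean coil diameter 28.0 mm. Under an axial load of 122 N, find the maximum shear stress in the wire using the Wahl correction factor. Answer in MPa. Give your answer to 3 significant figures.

707 MPa

Spring index C = D/d = 28.0/2.4 = 11.6667
K_W = (4C−1)/(4C−4) + 0.615/C = 45.667/42.667 + 0.0527 = 1.1230
τ₀ = 8FD/(πd³) = 8·122·28.0/(π·2.4³) = 27328/43.429 = 629.25 MPa
τ_max = K·τ₀ = 1.1230 × 629.25 = 706.67 MPa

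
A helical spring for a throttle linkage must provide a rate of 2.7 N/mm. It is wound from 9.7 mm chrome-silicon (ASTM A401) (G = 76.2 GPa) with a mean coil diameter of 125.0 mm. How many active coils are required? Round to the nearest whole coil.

16

N_a = Gd⁴/(8D³k) = (76.2×10³ × 9.7⁴)/(8 × 125.0³ × 2.7)
    = 6.74593e+08 / 4.21875e+07 = 15.99 → 16 coils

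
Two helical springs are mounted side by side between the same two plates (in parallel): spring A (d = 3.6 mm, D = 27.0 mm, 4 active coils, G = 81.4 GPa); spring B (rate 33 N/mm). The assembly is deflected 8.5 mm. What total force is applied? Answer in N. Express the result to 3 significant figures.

465 N

k_A = Gd⁴/(8D³N_a) = (81.4×10³)(3.6⁴)/(8·27.0³·4) = 21.707 N/mm
Parallel: k_eq = 21.707 + 33 = 54.707 N/mm
F = k_eq·δ = 54.707·8.5 = 465.01 N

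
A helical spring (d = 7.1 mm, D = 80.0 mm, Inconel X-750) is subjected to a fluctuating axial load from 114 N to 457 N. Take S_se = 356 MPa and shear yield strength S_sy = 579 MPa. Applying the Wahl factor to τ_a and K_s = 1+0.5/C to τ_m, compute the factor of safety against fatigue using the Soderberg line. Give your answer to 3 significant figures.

C = D/d = 80.0/7.1 = 11.2676; K_W = (4C−1)/(4C−4)+0.615/C = 1.1276; K_s = 1+0.5/C = 1.0444
F_a = (F_max−F_min)/2 = 171.5 N; F_m = (F_max+F_min)/2 = 285.5 N
τ_a = K_W·8F_aD/(πd³) = 1.1276 × 97.616 = 110.07 MPa
τ_m = K_s·8F_mD/(πd³) = 1.0444 × 162.5 = 169.71 MPa
Soderberg: 1/n_f = τ_a/S_se + τ_m/S_sy = 110.07/356 + 169.71/579 = 0.30920 + 0.29312 = 0.60231
n_f = 1/0.60231 = 1.66

1.66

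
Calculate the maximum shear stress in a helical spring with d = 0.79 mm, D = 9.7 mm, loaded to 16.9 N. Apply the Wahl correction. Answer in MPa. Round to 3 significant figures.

945 MPa

Spring index C = D/d = 9.7/0.79 = 12.2785
K_W = (4C−1)/(4C−4) + 0.615/C = 48.114/45.114 + 0.0501 = 1.1166
τ₀ = 8FD/(πd³) = 8·16.9·9.7/(π·0.79³) = 1311.44/1.5489 = 846.68 MPa
τ_max = K·τ₀ = 1.1166 × 846.68 = 945.39 MPa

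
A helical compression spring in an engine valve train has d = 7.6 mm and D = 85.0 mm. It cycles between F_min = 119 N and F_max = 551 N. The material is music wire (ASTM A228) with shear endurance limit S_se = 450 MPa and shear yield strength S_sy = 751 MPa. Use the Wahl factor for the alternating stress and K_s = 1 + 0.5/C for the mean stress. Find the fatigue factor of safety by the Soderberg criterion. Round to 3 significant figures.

2.01

C = D/d = 85.0/7.6 = 11.1842; K_W = (4C−1)/(4C−4)+0.615/C = 1.1286; K_s = 1+0.5/C = 1.0447
F_a = (F_max−F_min)/2 = 216 N; F_m = (F_max+F_min)/2 = 335 N
τ_a = K_W·8F_aD/(πd³) = 1.1286 × 106.51 = 120.21 MPa
τ_m = K_s·8F_mD/(πd³) = 1.0447 × 165.18 = 172.57 MPa
Soderberg: 1/n_f = τ_a/S_se + τ_m/S_sy = 120.21/450 + 172.57/751 = 0.26712 + 0.22978 = 0.49691
n_f = 1/0.49691 = 2.012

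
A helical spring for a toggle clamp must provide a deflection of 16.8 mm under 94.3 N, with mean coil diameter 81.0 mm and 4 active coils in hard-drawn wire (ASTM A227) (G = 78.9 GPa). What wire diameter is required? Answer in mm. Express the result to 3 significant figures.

5.90 mm

Required rate k = F/δ = 94.3/16.8 = 5.6131 N/mm
d = (8D³N_a·k / G)^(1/4) = (8·81.0³·4·5.6131 / (78.9×10³))^0.25
  = (1209.8)^0.25 = 5.8977 mm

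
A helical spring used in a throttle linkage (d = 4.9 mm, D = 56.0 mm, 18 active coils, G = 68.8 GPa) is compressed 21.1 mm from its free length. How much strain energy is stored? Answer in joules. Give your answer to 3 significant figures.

0.349 J

k = Gd⁴/(8D³N_a) = (68.8×10³)(4.9⁴)/(8·56.0³·18) = 1.5684 N/mm
U = ½kδ² = 0.5 × 1.5684 × 21.1² = 349.13 N·mm = 0.34913 J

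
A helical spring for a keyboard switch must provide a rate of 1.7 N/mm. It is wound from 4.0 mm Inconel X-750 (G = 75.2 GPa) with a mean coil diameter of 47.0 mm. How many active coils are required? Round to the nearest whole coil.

N_a = Gd⁴/(8D³k) = (75.2×10³ × 4.0⁴)/(8 × 47.0³ × 1.7)
    = 1.92512e+07 / 1.41199e+06 = 13.63 → 14 coils

14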